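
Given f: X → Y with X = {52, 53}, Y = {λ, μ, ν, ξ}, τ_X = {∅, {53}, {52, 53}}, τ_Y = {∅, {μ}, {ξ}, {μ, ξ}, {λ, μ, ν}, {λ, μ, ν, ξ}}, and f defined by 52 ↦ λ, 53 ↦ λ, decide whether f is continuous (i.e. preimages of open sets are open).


f IS continuous.

Compute f^{-1}(U) for each U ∈ τ_Y:
  U = ∅: f^{-1}(U) = ∅ ∈ τ_X ✓.
  U = {μ}: f^{-1}(U) = ∅ ∈ τ_X ✓.
  U = {ξ}: f^{-1}(U) = ∅ ∈ τ_X ✓.
  U = {μ, ξ}: f^{-1}(U) = ∅ ∈ τ_X ✓.
  U = {λ, μ, ν}: f^{-1}(U) = {52, 53} ∈ τ_X ✓.
  U = {λ, μ, ν, ξ}: f^{-1}(U) = {52, 53} ∈ τ_X ✓.
Every preimage lies in τ_X, so f IS continuous.


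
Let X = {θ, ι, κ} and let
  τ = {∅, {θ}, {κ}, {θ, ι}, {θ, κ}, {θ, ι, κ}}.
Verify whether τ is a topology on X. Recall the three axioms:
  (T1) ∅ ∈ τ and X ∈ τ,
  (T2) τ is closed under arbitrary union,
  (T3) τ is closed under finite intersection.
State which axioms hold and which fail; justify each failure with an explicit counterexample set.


τ IS a topology on X.

Axiom (T1): ∅ ∈ τ? Yes; X ∈ τ? Yes.
Axiom (T2/T3): check pairwise unions and intersections of members of τ.
All pairwise intersections and unions checked — each lies in τ. Therefore τ satisfies (T1), (T2), (T3): it IS a topology on X.


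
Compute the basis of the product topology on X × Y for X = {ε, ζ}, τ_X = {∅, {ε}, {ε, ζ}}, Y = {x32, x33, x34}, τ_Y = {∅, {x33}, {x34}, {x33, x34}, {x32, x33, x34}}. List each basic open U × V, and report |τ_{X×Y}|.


Basis B = {∅ × ∅, {ε} × {x33}, {ε} × {x34}, {ε} × {x33, x34}, {ε, ζ} × {x33}, {ε, ζ} × {x34}, {ε} × {x32, x33, x34}, {ε, ζ} × {x33, x34}, {ε, ζ} × {x32, x33, x34}}; |τ_{X×Y}| = 14.

Enumerate products U × V with U ∈ τ_X, V ∈ τ_Y (deduplicated):
  ∅ × ∅ = {} (∅)
  {ε} × {x33} = {(ε,x33)}
  {ε} × {x34} = {(ε,x34)}
  {ε} × {x33, x34} = {(ε,x33), (ε,x34)}
  {ε, ζ} × {x33} = {(ε,x33), (ζ,x33)}
  {ε, ζ} × {x34} = {(ε,x34), (ζ,x34)}
  {ε} × {x32, x33, x34} = {(ε,x32), (ε,x33), (ε,x34)}
  {ε, ζ} × {x33, x34} = {(ε,x33), (ε,x34), (ζ,x33), (ζ,x34)}
  {ε, ζ} × {x32, x33, x34} = {(ε,x32), (ε,x33), (ε,x34), (ζ,x32), (ζ,x33), (ζ,x34)}
These 9 distinct sets form the basis B.
Close under arbitrary unions to get τ_{X×Y}; counting gives |τ_{X×Y}| = 14.


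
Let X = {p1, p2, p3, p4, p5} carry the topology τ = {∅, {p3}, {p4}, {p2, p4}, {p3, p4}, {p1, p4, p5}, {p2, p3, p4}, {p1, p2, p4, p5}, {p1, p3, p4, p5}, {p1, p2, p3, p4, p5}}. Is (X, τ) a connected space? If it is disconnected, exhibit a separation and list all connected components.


(X, τ) is disconnected; components = [{p3}, {p1, p2, p4, p5}].

Find clopen sets (U ∈ τ with X ∖ U ∈ τ):
  U = ∅, X ∖ U = {p1, p2, p3, p4, p5} — both open, so U is clopen.
  U = {p3}, X ∖ U = {p1, p2, p4, p5} — both open, so U is clopen.
  U = {p1, p2, p4, p5}, X ∖ U = {p3} — both open, so U is clopen.
  U = {p1, p2, p3, p4, p5}, X ∖ U = ∅ — both open, so U is clopen.
Nontrivial clopen(s) exist: e.g. {p1, p2, p4, p5}. So (X, τ) is disconnected.
Compute connected components by grouping points that agree on all clopens:
  component: {p3}
  component: {p1, p2, p4, p5}


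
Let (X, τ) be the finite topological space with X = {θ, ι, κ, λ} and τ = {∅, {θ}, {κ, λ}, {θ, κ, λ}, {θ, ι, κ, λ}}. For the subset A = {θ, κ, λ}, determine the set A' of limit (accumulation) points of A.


A' = {ι, κ, λ}

For each x ∈ X, list the open sets U ∈ τ with x ∈ U, then check whether U ∩ (A ∖ {x}) ≠ ∅ for every such U.
  x = θ: open {θ} ∋ x has {θ} ∩ (A ∖ {θ}) = ∅, so x is NOT a limit point.
  x = ι: opens ∋ x are {θ, ι, κ, λ}; each meets A ∖ {ι}, so x IS a limit point.
  x = κ: opens ∋ x are {κ, λ}, {θ, κ, λ}, {θ, ι, κ, λ}; each meets A ∖ {κ}, so x IS a limit point.
  x = λ: opens ∋ x are {κ, λ}, {θ, κ, λ}, {θ, ι, κ, λ}; each meets A ∖ {λ}, so x IS a limit point.
Collecting: A' = {ι, κ, λ}.


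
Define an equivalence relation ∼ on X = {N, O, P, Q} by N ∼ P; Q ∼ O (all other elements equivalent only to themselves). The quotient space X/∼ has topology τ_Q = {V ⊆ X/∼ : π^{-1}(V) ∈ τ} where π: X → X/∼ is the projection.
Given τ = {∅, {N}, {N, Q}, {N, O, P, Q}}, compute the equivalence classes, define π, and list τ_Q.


X/∼ = {[N=P], [O=Q]}; |τ_Q| = 2.

Equivalence classes: [N=P], [O=Q].
Quotient map π: X → X/∼ sends N ↦ [N=P], O ↦ [O=Q], P ↦ [N=P], Q ↦ [O=Q].
For each subset V ⊆ X/∼, compute π^{-1}(V) ⊆ X and check whether π^{-1}(V) ∈ τ. V is open in τ_Q iff π^{-1}(V) ∈ τ.
  V = {}: π^{-1}(V) = ∅ ∈ τ ✓.
  V = {[N=P]}: π^{-1}(V) = {N, P} ∉ τ ✗.
  V = {[O=Q]}: π^{-1}(V) = {O, Q} ∉ τ ✗.
  V = {[N=P], [O=Q]}: π^{-1}(V) = {N, O, P, Q} ∈ τ ✓.
Open sets in the quotient: τ_Q = {{}, {[N=P], [O=Q]}} (2 elements).


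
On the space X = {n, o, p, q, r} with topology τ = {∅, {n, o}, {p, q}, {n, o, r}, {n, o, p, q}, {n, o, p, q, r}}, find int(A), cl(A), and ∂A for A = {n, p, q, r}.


int(A) = {p, q}, cl(A) = {n, o, p, q, r}, ∂A = {n, o, r}.

Closed sets in (X, τ) are complements of opens:
  closed(X, τ) = {∅, {r}, {p, q}, {n, o, r}, {p, q, r}, {n, o, p, q, r}}.
int(A) = ⋃ {U ∈ τ : U ⊆ A}. Opens contained in A: ∅, {p, q}.
Taking the union of these: int(A) = {p, q}.
cl(A) = ⋂ {C closed : A ⊆ C}. Closed sets containing A: {n, o, p, q, r}.
Intersecting these: cl(A) = {n, o, p, q, r}.
∂A = cl(A) ∖ int(A) = {n, o, p, q, r} ∖ {p, q} = {n, o, r}.


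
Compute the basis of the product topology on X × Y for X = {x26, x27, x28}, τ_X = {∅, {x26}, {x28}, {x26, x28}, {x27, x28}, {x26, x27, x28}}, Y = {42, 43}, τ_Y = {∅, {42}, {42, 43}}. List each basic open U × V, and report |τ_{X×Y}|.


Basis B = {∅ × ∅, {x26} × {42}, {x28} × {42}, {x26} × {42, 43}, {x26, x28} × {42}, {x27, x28} × {42}, {x28} × {42, 43}, {x26, x27, x28} × {42}, {x26, x28} × {42, 43}, {x27, x28} × {42, 43}, {x26, x27, x28} × {42, 43}}; |τ_{X×Y}| = 18.

Enumerate products U × V with U ∈ τ_X, V ∈ τ_Y (deduplicated):
  ∅ × ∅ = {} (∅)
  {x26} × {42} = {(x26,42)}
  {x28} × {42} = {(x28,42)}
  {x26} × {42, 43} = {(x26,42), (x26,43)}
  {x26, x28} × {42} = {(x26,42), (x28,42)}
  {x27, x28} × {42} = {(x27,42), (x28,42)}
  {x28} × {42, 43} = {(x28,42), (x28,43)}
  {x26, x27, x28} × {42} = {(x26,42), (x27,42), (x28,42)}
  {x26, x28} × {42, 43} = {(x26,42), (x26,43), (x28,42), (x28,43)}
  {x27, x28} × {42, 43} = {(x27,42), (x27,43), (x28,42), (x28,43)}
  {x26, x27, x28} × {42, 43} = {(x26,42), (x26,43), (x27,42), (x27,43), (x28,42), (x28,43)}
These 11 distinct sets form the basis B.
Close under arbitrary unions to get τ_{X×Y}; counting gives |τ_{X×Y}| = 18.


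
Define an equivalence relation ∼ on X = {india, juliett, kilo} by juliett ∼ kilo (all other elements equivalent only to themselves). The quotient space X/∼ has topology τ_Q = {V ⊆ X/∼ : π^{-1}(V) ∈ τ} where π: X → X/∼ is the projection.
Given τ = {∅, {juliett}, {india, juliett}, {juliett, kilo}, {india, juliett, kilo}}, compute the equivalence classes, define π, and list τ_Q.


X/∼ = {[india], [juliett=kilo]}; |τ_Q| = 3.

Equivalence classes: [india], [juliett=kilo].
Quotient map π: X → X/∼ sends india ↦ [india], juliett ↦ [juliett=kilo], kilo ↦ [juliett=kilo].
For each subset V ⊆ X/∼, compute π^{-1}(V) ⊆ X and check whether π^{-1}(V) ∈ τ. V is open in τ_Q iff π^{-1}(V) ∈ τ.
  V = {}: π^{-1}(V) = ∅ ∈ τ ✓.
  V = {[india]}: π^{-1}(V) = {india} ∉ τ ✗.
  V = {[juliett=kilo]}: π^{-1}(V) = {juliett, kilo} ∈ τ ✓.
  V = {[india], [juliett=kilo]}: π^{-1}(V) = {india, juliett, kilo} ∈ τ ✓.
Open sets in the quotient: τ_Q = {{}, {[juliett=kilo]}, {[india], [juliett=kilo]}} (3 elements).


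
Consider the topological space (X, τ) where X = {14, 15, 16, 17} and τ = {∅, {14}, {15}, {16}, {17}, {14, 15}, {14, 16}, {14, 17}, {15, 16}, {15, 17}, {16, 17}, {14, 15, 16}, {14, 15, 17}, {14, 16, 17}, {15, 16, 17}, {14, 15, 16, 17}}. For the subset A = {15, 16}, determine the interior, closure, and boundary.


int(A) = {15, 16}, cl(A) = {15, 16}, ∂A = ∅.

Closed sets in (X, τ) are complements of opens:
  closed(X, τ) = {∅, {14}, {15}, {16}, {17}, {14, 15}, {14, 16}, {14, 17}, {15, 16}, {15, 17}, {16, 17}, {14, 15, 16}, {14, 15, 17}, {14, 16, 17}, {15, 16, 17}, {14, 15, 16, 17}}.
int(A) = ⋃ {U ∈ τ : U ⊆ A}. Opens contained in A: ∅, {15}, {16}, {15, 16}.
Taking the union of these: int(A) = {15, 16}.
cl(A) = ⋂ {C closed : A ⊆ C}. Closed sets containing A: {15, 16}, {14, 15, 16}, {15, 16, 17}, {14, 15, 16, 17}.
Intersecting these: cl(A) = {15, 16}.
∂A = cl(A) ∖ int(A) = {15, 16} ∖ {15, 16} = ∅.


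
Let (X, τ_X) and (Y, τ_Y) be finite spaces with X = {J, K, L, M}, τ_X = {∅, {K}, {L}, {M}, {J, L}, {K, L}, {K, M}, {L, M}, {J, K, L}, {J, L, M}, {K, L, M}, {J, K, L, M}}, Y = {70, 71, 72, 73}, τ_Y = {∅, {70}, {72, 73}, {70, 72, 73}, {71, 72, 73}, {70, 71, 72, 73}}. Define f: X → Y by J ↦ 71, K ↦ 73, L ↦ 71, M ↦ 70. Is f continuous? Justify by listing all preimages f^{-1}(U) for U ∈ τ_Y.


f IS continuous.

Compute f^{-1}(U) for each U ∈ τ_Y:
  U = ∅: f^{-1}(U) = ∅ ∈ τ_X ✓.
  U = {70}: f^{-1}(U) = {M} ∈ τ_X ✓.
  U = {72, 73}: f^{-1}(U) = {K} ∈ τ_X ✓.
  U = {70, 72, 73}: f^{-1}(U) = {K, M} ∈ τ_X ✓.
  U = {71, 72, 73}: f^{-1}(U) = {J, K, L} ∈ τ_X ✓.
  U = {70, 71, 72, 73}: f^{-1}(U) = {J, K, L, M} ∈ τ_X ✓.
Every preimage lies in τ_X, so f IS continuous.


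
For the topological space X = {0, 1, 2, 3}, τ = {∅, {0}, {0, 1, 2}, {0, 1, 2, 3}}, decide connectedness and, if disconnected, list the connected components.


(X, τ) is connected.

Find clopen sets (U ∈ τ with X ∖ U ∈ τ):
  U = ∅, X ∖ U = {0, 1, 2, 3} — both open, so U is clopen.
  U = {0, 1, 2, 3}, X ∖ U = ∅ — both open, so U is clopen.
Only trivial clopens (∅ and X) exist, so (X, τ) is connected.
Compute connected components by grouping points that agree on all clopens:
  component: {0, 1, 2, 3}


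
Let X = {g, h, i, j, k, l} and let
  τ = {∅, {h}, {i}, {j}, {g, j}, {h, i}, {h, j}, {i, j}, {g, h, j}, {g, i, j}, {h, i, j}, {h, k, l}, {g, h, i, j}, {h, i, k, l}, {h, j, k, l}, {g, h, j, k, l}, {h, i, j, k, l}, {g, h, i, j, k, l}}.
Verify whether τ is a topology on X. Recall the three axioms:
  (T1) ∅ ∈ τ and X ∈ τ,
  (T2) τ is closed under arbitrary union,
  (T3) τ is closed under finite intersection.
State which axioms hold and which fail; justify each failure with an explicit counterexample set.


τ IS a topology on X.

Axiom (T1): ∅ ∈ τ? Yes; X ∈ τ? Yes.
Axiom (T2/T3): check pairwise unions and intersections of members of τ.
All pairwise intersections and unions checked — each lies in τ. Therefore τ satisfies (T1), (T2), (T3): it IS a topology on X.


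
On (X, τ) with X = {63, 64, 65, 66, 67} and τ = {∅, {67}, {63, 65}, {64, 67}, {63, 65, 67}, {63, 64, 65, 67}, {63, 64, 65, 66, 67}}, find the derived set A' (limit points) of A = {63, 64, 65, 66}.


A' = {63, 65, 66}

For each x ∈ X, list the open sets U ∈ τ with x ∈ U, then check whether U ∩ (A ∖ {x}) ≠ ∅ for every such U.
  x = 63: opens ∋ x are {63, 65}, {63, 65, 67}, {63, 64, 65, 67}, {63, 64, 65, 66, 67}; each meets A ∖ {63}, so x IS a limit point.
  x = 64: open {64, 67} ∋ x has {64, 67} ∩ (A ∖ {64}) = ∅, so x is NOT a limit point.
  x = 65: opens ∋ x are {63, 65}, {63, 65, 67}, {63, 64, 65, 67}, {63, 64, 65, 66, 67}; each meets A ∖ {65}, so x IS a limit point.
  x = 66: opens ∋ x are {63, 64, 65, 66, 67}; each meets A ∖ {66}, so x IS a limit point.
  x = 67: open {67} ∋ x has {67} ∩ (A ∖ {67}) = ∅, so x is NOT a limit point.
Collecting: A' = {63, 65, 66}.


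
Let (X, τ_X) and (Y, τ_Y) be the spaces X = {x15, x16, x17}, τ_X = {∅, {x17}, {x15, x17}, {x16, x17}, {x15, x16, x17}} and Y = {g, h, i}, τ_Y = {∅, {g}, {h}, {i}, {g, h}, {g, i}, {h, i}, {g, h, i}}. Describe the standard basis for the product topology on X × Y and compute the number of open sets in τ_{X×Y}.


Basis B = {∅ × ∅, {x17} × {g}, {x17} × {h}, {x17} × {i}, {x15, x17} × {g}, {x15, x17} × {h}, {x15, x17} × {i}, {x16, x17} × {g}, {x16, x17} × {h}, {x16, x17} × {i}, {x17} × {g, h}, {x17} × {g, i}, {x17} × {h, i}, {x15, x16, x17} × {g}, {x15, x16, x17} × {h}, {x15, x16, x17} × {i}, {x17} × {g, h, i}, {x15, x17} × {g, h}, {x15, x17} × {g, i}, {x15, x17} × {h, i}, {x16, x17} × {g, h}, {x16, x17} × {g, i}, {x16, x17} × {h, i}, {x15, x17} × {g, h, i}, {x15, x16, x17} × {g, h}, {x15, x16, x17} × {g, i}, {x15, x16, x17} × {h, i}, {x16, x17} × {g, h, i}, {x15, x16, x17} × {g, h, i}}; |τ_{X×Y}| = 125.

Enumerate products U × V with U ∈ τ_X, V ∈ τ_Y (deduplicated):
  ∅ × ∅ = {} (∅)
  {x17} × {g} = {(x17,g)}
  {x17} × {h} = {(x17,h)}
  {x17} × {i} = {(x17,i)}
  {x15, x17} × {g} = {(x15,g), (x17,g)}
  {x15, x17} × {h} = {(x15,h), (x17,h)}
  {x15, x17} × {i} = {(x15,i), (x17,i)}
  {x16, x17} × {g} = {(x16,g), (x17,g)}
  {x16, x17} × {h} = {(x16,h), (x17,h)}
  {x16, x17} × {i} = {(x16,i), (x17,i)}
  {x17} × {g, h} = {(x17,g), (x17,h)}
  {x17} × {g, i} = {(x17,g), (x17,i)}
  {x17} × {h, i} = {(x17,h), (x17,i)}
  {x15, x16, x17} × {g} = {(x15,g), (x16,g), (x17,g)}
  {x15, x16, x17} × {h} = {(x15,h), (x16,h), (x17,h)}
  {x15, x16, x17} × {i} = {(x15,i), (x16,i), (x17,i)}
  {x17} × {g, h, i} = {(x17,g), (x17,h), (x17,i)}
  {x15, x17} × {g, h} = {(x15,g), (x15,h), (x17,g), (x17,h)}
  {x15, x17} × {g, i} = {(x15,g), (x15,i), (x17,g), (x17,i)}
  {x15, x17} × {h, i} = {(x15,h), (x15,i), (x17,h), (x17,i)}
  {x16, x17} × {g, h} = {(x16,g), (x16,h), (x17,g), (x17,h)}
  {x16, x17} × {g, i} = {(x16,g), (x16,i), (x17,g), (x17,i)}
  {x16, x17} × {h, i} = {(x16,h), (x16,i), (x17,h), (x17,i)}
  {x15, x17} × {g, h, i} = {(x15,g), (x15,h), (x15,i), (x17,g), (x17,h), (x17,i)}
  {x15, x16, x17} × {g, h} = {(x15,g), (x15,h), (x16,g), (x16,h), (x17,g), (x17,h)}
  {x15, x16, x17} × {g, i} = {(x15,g), (x15,i), (x16,g), (x16,i), (x17,g), (x17,i)}
  {x15, x16, x17} × {h, i} = {(x15,h), (x15,i), (x16,h), (x16,i), (x17,h), (x17,i)}
  {x16, x17} × {g, h, i} = {(x16,g), (x16,h), (x16,i), (x17,g), (x17,h), (x17,i)}
  {x15, x16, x17} × {g, h, i} = {(x15,g), (x15,h), (x15,i), (x16,g), (x16,h), (x16,i), (x17,g), (x17,h), (x17,i)}
These 29 distinct sets form the basis B.
Close under arbitrary unions to get τ_{X×Y}; counting gives |τ_{X×Y}| = 125.


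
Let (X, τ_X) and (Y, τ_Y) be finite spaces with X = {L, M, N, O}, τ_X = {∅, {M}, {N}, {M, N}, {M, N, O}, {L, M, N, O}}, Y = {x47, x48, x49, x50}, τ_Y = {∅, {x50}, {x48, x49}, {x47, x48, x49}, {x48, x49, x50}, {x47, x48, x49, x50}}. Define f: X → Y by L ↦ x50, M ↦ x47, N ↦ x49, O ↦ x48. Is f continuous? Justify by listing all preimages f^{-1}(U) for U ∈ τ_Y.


f is NOT continuous.

Compute f^{-1}(U) for each U ∈ τ_Y:
  U = ∅: f^{-1}(U) = ∅ ∈ τ_X ✓.
  U = {x50}: f^{-1}(U) = {L} ∉ τ_X ✗.
  U = {x48, x49}: f^{-1}(U) = {N, O} ∉ τ_X ✗.
  U = {x47, x48, x49}: f^{-1}(U) = {M, N, O} ∈ τ_X ✓.
  U = {x48, x49, x50}: f^{-1}(U) = {L, N, O} ∉ τ_X ✗.
  U = {x47, x48, x49, x50}: f^{-1}(U) = {L, M, N, O} ∈ τ_X ✓.
Found U = {x50} with f^{-1}(U) = {L} not in τ_X. Therefore f is NOT continuous.


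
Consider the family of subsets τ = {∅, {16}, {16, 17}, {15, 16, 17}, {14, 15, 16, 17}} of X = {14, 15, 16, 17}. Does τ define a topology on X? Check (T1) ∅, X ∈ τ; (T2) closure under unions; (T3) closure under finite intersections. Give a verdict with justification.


τ IS a topology on X.

Axiom (T1): ∅ ∈ τ? Yes; X ∈ τ? Yes.
Axiom (T2/T3): check pairwise unions and intersections of members of τ.
All pairwise intersections and unions checked — each lies in τ. Therefore τ satisfies (T1), (T2), (T3): it IS a topology on X.


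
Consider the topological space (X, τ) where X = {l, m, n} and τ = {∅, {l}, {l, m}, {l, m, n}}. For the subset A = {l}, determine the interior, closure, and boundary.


int(A) = {l}, cl(A) = {l, m, n}, ∂A = {m, n}.

Closed sets in (X, τ) are complements of opens:
  closed(X, τ) = {∅, {n}, {m, n}, {l, m, n}}.
int(A) = ⋃ {U ∈ τ : U ⊆ A}. Opens contained in A: ∅, {l}.
Taking the union of these: int(A) = {l}.
cl(A) = ⋂ {C closed : A ⊆ C}. Closed sets containing A: {l, m, n}.
Intersecting these: cl(A) = {l, m, n}.
∂A = cl(A) ∖ int(A) = {l, m, n} ∖ {l} = {m, n}.


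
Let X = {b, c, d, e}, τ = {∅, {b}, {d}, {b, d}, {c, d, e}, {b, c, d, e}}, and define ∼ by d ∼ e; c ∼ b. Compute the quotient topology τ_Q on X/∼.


X/∼ = {[b=c], [d=e]}; |τ_Q| = 2.

Equivalence classes: [b=c], [d=e].
Quotient map π: X → X/∼ sends b ↦ [b=c], c ↦ [b=c], d ↦ [d=e], e ↦ [d=e].
For each subset V ⊆ X/∼, compute π^{-1}(V) ⊆ X and check whether π^{-1}(V) ∈ τ. V is open in τ_Q iff π^{-1}(V) ∈ τ.
  V = {}: π^{-1}(V) = ∅ ∈ τ ✓.
  V = {[b=c]}: π^{-1}(V) = {b, c} ∉ τ ✗.
  V = {[d=e]}: π^{-1}(V) = {d, e} ∉ τ ✗.
  V = {[b=c], [d=e]}: π^{-1}(V) = {b, c, d, e} ∈ τ ✓.
Open sets in the quotient: τ_Q = {{}, {[b=c], [d=e]}} (2 elements).


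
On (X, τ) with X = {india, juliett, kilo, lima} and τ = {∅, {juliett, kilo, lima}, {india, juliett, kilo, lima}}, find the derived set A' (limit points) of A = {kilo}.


A' = {india, juliett, lima}

For each x ∈ X, list the open sets U ∈ τ with x ∈ U, then check whether U ∩ (A ∖ {x}) ≠ ∅ for every such U.
  x = india: opens ∋ x are {india, juliett, kilo, lima}; each meets A ∖ {india}, so x IS a limit point.
  x = juliett: opens ∋ x are {juliett, kilo, lima}, {india, juliett, kilo, lima}; each meets A ∖ {juliett}, so x IS a limit point.
  x = kilo: open {juliett, kilo, lima} ∋ x has {juliett, kilo, lima} ∩ (A ∖ {kilo}) = ∅, so x is NOT a limit point.
  x = lima: opens ∋ x are {juliett, kilo, lima}, {india, juliett, kilo, lima}; each meets A ∖ {lima}, so x IS a limit point.
Collecting: A' = {india, juliett, lima}.


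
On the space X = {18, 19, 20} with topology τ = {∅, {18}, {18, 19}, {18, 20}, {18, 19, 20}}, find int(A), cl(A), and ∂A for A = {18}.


int(A) = {18}, cl(A) = {18, 19, 20}, ∂A = {19, 20}.

Closed sets in (X, τ) are complements of opens:
  closed(X, τ) = {∅, {19}, {20}, {19, 20}, {18, 19, 20}}.
int(A) = ⋃ {U ∈ τ : U ⊆ A}. Opens contained in A: ∅, {18}.
Taking the union of these: int(A) = {18}.
cl(A) = ⋂ {C closed : A ⊆ C}. Closed sets containing A: {18, 19, 20}.
Intersecting these: cl(A) = {18, 19, 20}.
∂A = cl(A) ∖ int(A) = {18, 19, 20} ∖ {18} = {19, 20}.


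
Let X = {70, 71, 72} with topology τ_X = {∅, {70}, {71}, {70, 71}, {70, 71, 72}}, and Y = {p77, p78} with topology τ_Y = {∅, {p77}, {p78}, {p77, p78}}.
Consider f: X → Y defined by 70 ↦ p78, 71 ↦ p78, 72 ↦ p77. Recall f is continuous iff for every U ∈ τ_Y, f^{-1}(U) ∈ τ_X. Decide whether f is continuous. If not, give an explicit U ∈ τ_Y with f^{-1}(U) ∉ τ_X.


f is NOT continuous.

Compute f^{-1}(U) for each U ∈ τ_Y:
  U = ∅: f^{-1}(U) = ∅ ∈ τ_X ✓.
  U = {p77}: f^{-1}(U) = {72} ∉ τ_X ✗.
  U = {p78}: f^{-1}(U) = {70, 71} ∈ τ_X ✓.
  U = {p77, p78}: f^{-1}(U) = {70, 71, 72} ∈ τ_X ✓.
Found U = {p77} with f^{-1}(U) = {72} not in τ_X. Therefore f is NOT continuous.


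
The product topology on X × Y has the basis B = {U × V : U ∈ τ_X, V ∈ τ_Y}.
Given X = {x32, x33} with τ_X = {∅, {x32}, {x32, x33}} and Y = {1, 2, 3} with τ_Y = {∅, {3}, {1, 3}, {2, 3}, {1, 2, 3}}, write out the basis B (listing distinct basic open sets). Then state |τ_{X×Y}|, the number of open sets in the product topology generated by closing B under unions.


Basis B = {∅ × ∅, {x32} × {3}, {x32} × {1, 3}, {x32} × {2, 3}, {x32, x33} × {3}, {x32} × {1, 2, 3}, {x32, x33} × {1, 3}, {x32, x33} × {2, 3}, {x32, x33} × {1, 2, 3}}; |τ_{X×Y}| = 14.

Enumerate products U × V with U ∈ τ_X, V ∈ τ_Y (deduplicated):
  ∅ × ∅ = {} (∅)
  {x32} × {3} = {(x32,3)}
  {x32} × {1, 3} = {(x32,1), (x32,3)}
  {x32} × {2, 3} = {(x32,2), (x32,3)}
  {x32, x33} × {3} = {(x32,3), (x33,3)}
  {x32} × {1, 2, 3} = {(x32,1), (x32,2), (x32,3)}
  {x32, x33} × {1, 3} = {(x32,1), (x32,3), (x33,1), (x33,3)}
  {x32, x33} × {2, 3} = {(x32,2), (x32,3), (x33,2), (x33,3)}
  {x32, x33} × {1, 2, 3} = {(x32,1), (x32,2), (x32,3), (x33,1), (x33,2), (x33,3)}
These 9 distinct sets form the basis B.
Close under arbitrary unions to get τ_{X×Y}; counting gives |τ_{X×Y}| = 14.


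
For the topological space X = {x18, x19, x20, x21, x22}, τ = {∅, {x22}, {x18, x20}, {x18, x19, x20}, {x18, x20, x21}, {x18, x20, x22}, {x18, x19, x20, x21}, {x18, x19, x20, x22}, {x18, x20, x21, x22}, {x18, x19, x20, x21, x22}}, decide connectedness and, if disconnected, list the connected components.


(X, τ) is disconnected; components = [{x22}, {x18, x19, x20, x21}].

Find clopen sets (U ∈ τ with X ∖ U ∈ τ):
  U = ∅, X ∖ U = {x18, x19, x20, x21, x22} — both open, so U is clopen.
  U = {x22}, X ∖ U = {x18, x19, x20, x21} — both open, so U is clopen.
  U = {x18, x19, x20, x21}, X ∖ U = {x22} — both open, so U is clopen.
  U = {x18, x19, x20, x21, x22}, X ∖ U = ∅ — both open, so U is clopen.
Nontrivial clopen(s) exist: e.g. {x22}. So (X, τ) is disconnected.
Compute connected components by grouping points that agree on all clopens:
  component: {x22}
  component: {x18, x19, x20, x21}


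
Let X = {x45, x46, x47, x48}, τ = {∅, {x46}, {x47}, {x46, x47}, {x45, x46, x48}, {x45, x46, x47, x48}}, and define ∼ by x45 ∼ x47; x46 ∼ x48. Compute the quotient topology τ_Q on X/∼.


X/∼ = {[x45=x47], [x46=x48]}; |τ_Q| = 2.

Equivalence classes: [x45=x47], [x46=x48].
Quotient map π: X → X/∼ sends x45 ↦ [x45=x47], x46 ↦ [x46=x48], x47 ↦ [x45=x47], x48 ↦ [x46=x48].
For each subset V ⊆ X/∼, compute π^{-1}(V) ⊆ X and check whether π^{-1}(V) ∈ τ. V is open in τ_Q iff π^{-1}(V) ∈ τ.
  V = {}: π^{-1}(V) = ∅ ∈ τ ✓.
  V = {[x45=x47]}: π^{-1}(V) = {x45, x47} ∉ τ ✗.
  V = {[x46=x48]}: π^{-1}(V) = {x46, x48} ∉ τ ✗.
  V = {[x45=x47], [x46=x48]}: π^{-1}(V) = {x45, x46, x47, x48} ∈ τ ✓.
Open sets in the quotient: τ_Q = {{}, {[x45=x47], [x46=x48]}} (2 elements).


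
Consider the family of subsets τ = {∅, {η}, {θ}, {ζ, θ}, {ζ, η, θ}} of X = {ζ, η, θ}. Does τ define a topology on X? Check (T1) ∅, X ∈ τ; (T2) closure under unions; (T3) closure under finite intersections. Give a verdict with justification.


τ is NOT a topology on X.

Axiom (T1): ∅ ∈ τ? Yes; X ∈ τ? Yes.
Axiom (T2/T3): check pairwise unions and intersections of members of τ.
Counterexample for (T2): {η} ∪ {θ} = {η, θ} ∉ τ. Therefore τ is NOT a topology.


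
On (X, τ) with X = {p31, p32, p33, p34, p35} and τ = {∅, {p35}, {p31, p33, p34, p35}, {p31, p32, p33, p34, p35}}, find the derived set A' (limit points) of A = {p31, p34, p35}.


A' = {p31, p32, p33, p34}

For each x ∈ X, list the open sets U ∈ τ with x ∈ U, then check whether U ∩ (A ∖ {x}) ≠ ∅ for every such U.
  x = p31: opens ∋ x are {p31, p33, p34, p35}, {p31, p32, p33, p34, p35}; each meets A ∖ {p31}, so x IS a limit point.
  x = p32: opens ∋ x are {p31, p32, p33, p34, p35}; each meets A ∖ {p32}, so x IS a limit point.
  x = p33: opens ∋ x are {p31, p33, p34, p35}, {p31, p32, p33, p34, p35}; each meets A ∖ {p33}, so x IS a limit point.
  x = p34: opens ∋ x are {p31, p33, p34, p35}, {p31, p32, p33, p34, p35}; each meets A ∖ {p34}, so x IS a limit point.
  x = p35: open {p35} ∋ x has {p35} ∩ (A ∖ {p35}) = ∅, so x is NOT a limit point.
Collecting: A' = {p31, p32, p33, p34}.


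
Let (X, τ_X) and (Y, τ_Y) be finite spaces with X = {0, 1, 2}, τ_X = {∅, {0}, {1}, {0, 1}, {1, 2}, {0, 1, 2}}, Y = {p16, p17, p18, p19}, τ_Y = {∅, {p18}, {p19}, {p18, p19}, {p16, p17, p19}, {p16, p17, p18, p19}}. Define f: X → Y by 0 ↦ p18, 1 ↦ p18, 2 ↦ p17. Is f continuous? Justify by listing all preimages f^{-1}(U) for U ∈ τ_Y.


f is NOT continuous.

Compute f^{-1}(U) for each U ∈ τ_Y:
  U = ∅: f^{-1}(U) = ∅ ∈ τ_X ✓.
  U = {p18}: f^{-1}(U) = {0, 1} ∈ τ_X ✓.
  U = {p19}: f^{-1}(U) = ∅ ∈ τ_X ✓.
  U = {p18, p19}: f^{-1}(U) = {0, 1} ∈ τ_X ✓.
  U = {p16, p17, p19}: f^{-1}(U) = {2} ∉ τ_X ✗.
  U = {p16, p17, p18, p19}: f^{-1}(U) = {0, 1, 2} ∈ τ_X ✓.
Found U = {p16, p17, p19} with f^{-1}(U) = {2} not in τ_X. Therefore f is NOT continuous.


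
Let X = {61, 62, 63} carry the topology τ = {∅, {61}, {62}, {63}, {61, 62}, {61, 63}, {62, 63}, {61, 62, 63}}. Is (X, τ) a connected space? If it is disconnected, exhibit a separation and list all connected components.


(X, τ) is disconnected; components = [{61}, {62}, {63}].

Find clopen sets (U ∈ τ with X ∖ U ∈ τ):
  U = ∅, X ∖ U = {61, 62, 63} — both open, so U is clopen.
  U = {61}, X ∖ U = {62, 63} — both open, so U is clopen.
  U = {62}, X ∖ U = {61, 63} — both open, so U is clopen.
  U = {63}, X ∖ U = {61, 62} — both open, so U is clopen.
  U = {61, 62}, X ∖ U = {63} — both open, so U is clopen.
  U = {61, 63}, X ∖ U = {62} — both open, so U is clopen.
  U = {62, 63}, X ∖ U = {61} — both open, so U is clopen.
  U = {61, 62, 63}, X ∖ U = ∅ — both open, so U is clopen.
Nontrivial clopen(s) exist: e.g. {62}. So (X, τ) is disconnected.
Compute connected components by grouping points that agree on all clopens:
  component: {61}
  component: {62}
  component: {63}


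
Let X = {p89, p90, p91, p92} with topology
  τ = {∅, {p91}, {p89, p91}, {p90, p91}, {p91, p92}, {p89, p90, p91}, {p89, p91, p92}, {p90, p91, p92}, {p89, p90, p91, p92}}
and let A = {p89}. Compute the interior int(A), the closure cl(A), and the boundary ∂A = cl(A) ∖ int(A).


int(A) = ∅, cl(A) = {p89}, ∂A = {p89}.

Closed sets in (X, τ) are complements of opens:
  closed(X, τ) = {∅, {p89}, {p90}, {p92}, {p89, p90}, {p89, p92}, {p90, p92}, {p89, p90, p92}, {p89, p90, p91, p92}}.
int(A) = ⋃ {U ∈ τ : U ⊆ A}. Opens contained in A: ∅.
Taking the union of these: int(A) = ∅.
cl(A) = ⋂ {C closed : A ⊆ C}. Closed sets containing A: {p89}, {p89, p90}, {p89, p92}, {p89, p90, p92}, {p89, p90, p91, p92}.
Intersecting these: cl(A) = {p89}.
∂A = cl(A) ∖ int(A) = {p89} ∖ ∅ = {p89}.


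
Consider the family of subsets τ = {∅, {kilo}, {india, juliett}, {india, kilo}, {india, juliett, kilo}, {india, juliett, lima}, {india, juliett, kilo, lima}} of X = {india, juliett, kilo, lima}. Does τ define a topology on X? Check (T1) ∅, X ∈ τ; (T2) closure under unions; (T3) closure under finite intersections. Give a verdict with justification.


τ is NOT a topology on X.

Axiom (T1): ∅ ∈ τ? Yes; X ∈ τ? Yes.
Axiom (T2/T3): check pairwise unions and intersections of members of τ.
Counterexample for (T3): {india, juliett} ∩ {india, kilo} = {india} ∉ τ. Therefore τ is NOT a topology.


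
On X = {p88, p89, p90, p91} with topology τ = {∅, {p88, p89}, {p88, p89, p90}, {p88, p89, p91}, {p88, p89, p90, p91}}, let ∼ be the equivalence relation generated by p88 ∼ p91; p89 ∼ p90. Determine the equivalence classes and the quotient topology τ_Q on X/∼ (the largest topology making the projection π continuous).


X/∼ = {[p88=p91], [p89=p90]}; |τ_Q| = 2.

Equivalence classes: [p88=p91], [p89=p90].
Quotient map π: X → X/∼ sends p88 ↦ [p88=p91], p89 ↦ [p89=p90], p90 ↦ [p89=p90], p91 ↦ [p88=p91].
For each subset V ⊆ X/∼, compute π^{-1}(V) ⊆ X and check whether π^{-1}(V) ∈ τ. V is open in τ_Q iff π^{-1}(V) ∈ τ.
  V = {}: π^{-1}(V) = ∅ ∈ τ ✓.
  V = {[p88=p91]}: π^{-1}(V) = {p88, p91} ∉ τ ✗.
  V = {[p89=p90]}: π^{-1}(V) = {p89, p90} ∉ τ ✗.
  V = {[p88=p91], [p89=p90]}: π^{-1}(V) = {p88, p89, p90, p91} ∈ τ ✓.
Open sets in the quotient: τ_Q = {{}, {[p88=p91], [p89=p90]}} (2 elements).


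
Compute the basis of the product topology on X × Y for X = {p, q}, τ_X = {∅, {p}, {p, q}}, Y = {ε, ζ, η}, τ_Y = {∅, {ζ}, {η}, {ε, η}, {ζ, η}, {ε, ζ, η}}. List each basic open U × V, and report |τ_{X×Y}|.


Basis B = {∅ × ∅, {p} × {ζ}, {p} × {η}, {p} × {ε, η}, {p} × {ζ, η}, {p, q} × {ζ}, {p, q} × {η}, {p} × {ε, ζ, η}, {p, q} × {ε, η}, {p, q} × {ζ, η}, {p, q} × {ε, ζ, η}}; |τ_{X×Y}| = 18.

Enumerate products U × V with U ∈ τ_X, V ∈ τ_Y (deduplicated):
  ∅ × ∅ = {} (∅)
  {p} × {ζ} = {(p,ζ)}
  {p} × {η} = {(p,η)}
  {p} × {ε, η} = {(p,ε), (p,η)}
  {p} × {ζ, η} = {(p,ζ), (p,η)}
  {p, q} × {ζ} = {(p,ζ), (q,ζ)}
  {p, q} × {η} = {(p,η), (q,η)}
  {p} × {ε, ζ, η} = {(p,ε), (p,ζ), (p,η)}
  {p, q} × {ε, η} = {(p,ε), (p,η), (q,ε), (q,η)}
  {p, q} × {ζ, η} = {(p,ζ), (p,η), (q,ζ), (q,η)}
  {p, q} × {ε, ζ, η} = {(p,ε), (p,ζ), (p,η), (q,ε), (q,ζ), (q,η)}
These 11 distinct sets form the basis B.
Close under arbitrary unions to get τ_{X×Y}; counting gives |τ_{X×Y}| = 18.


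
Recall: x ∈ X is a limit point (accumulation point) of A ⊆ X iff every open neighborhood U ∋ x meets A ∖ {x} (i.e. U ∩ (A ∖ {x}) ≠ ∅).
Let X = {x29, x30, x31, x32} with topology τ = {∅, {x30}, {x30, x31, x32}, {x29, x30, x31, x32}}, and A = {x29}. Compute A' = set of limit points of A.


A' = ∅

For each x ∈ X, list the open sets U ∈ τ with x ∈ U, then check whether U ∩ (A ∖ {x}) ≠ ∅ for every such U.
  x = x29: open {x29, x30, x31, x32} ∋ x has {x29, x30, x31, x32} ∩ (A ∖ {x29}) = ∅, so x is NOT a limit point.
  x = x30: open {x30} ∋ x has {x30} ∩ (A ∖ {x30}) = ∅, so x is NOT a limit point.
  x = x31: open {x30, x31, x32} ∋ x has {x30, x31, x32} ∩ (A ∖ {x31}) = ∅, so x is NOT a limit point.
  x = x32: open {x30, x31, x32} ∋ x has {x30, x31, x32} ∩ (A ∖ {x32}) = ∅, so x is NOT a limit point.
Collecting: A' = ∅.


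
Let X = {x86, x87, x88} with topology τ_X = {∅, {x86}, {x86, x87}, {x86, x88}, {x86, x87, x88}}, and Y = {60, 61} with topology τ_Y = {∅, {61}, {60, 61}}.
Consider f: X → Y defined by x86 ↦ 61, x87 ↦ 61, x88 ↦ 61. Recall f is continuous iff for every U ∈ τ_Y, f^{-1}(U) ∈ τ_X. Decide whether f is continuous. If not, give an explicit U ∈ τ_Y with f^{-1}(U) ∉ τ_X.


f IS continuous.

Compute f^{-1}(U) for each U ∈ τ_Y:
  U = ∅: f^{-1}(U) = ∅ ∈ τ_X ✓.
  U = {61}: f^{-1}(U) = {x86, x87, x88} ∈ τ_X ✓.
  U = {60, 61}: f^{-1}(U) = {x86, x87, x88} ∈ τ_X ✓.
Every preimage lies in τ_X, so f IS continuous.


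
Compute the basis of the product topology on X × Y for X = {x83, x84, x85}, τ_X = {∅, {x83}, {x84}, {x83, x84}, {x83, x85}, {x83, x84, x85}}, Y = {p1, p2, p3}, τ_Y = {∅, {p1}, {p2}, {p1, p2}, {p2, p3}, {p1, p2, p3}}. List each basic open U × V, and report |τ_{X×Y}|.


Basis B = {∅ × ∅, {x83} × {p1}, {x83} × {p2}, {x84} × {p1}, {x84} × {p2}, {x83} × {p1, p2}, {x83, x84} × {p1}, {x83, x85} × {p1}, {x83} × {p2, p3}, {x83, x84} × {p2}, {x83, x85} × {p2}, {x84} × {p1, p2}, {x84} × {p2, p3}, {x83} × {p1, p2, p3}, {x83, x84, x85} × {p1}, {x83, x84, x85} × {p2}, {x84} × {p1, p2, p3}, {x83, x84} × {p1, p2}, {x83, x85} × {p1, p2}, {x83, x84} × {p2, p3}, {x83, x85} × {p2, p3}, {x83, x84} × {p1, p2, p3}, {x83, x85} × {p1, p2, p3}, {x83, x84, x85} × {p1, p2}, {x83, x84, x85} × {p2, p3}, {x83, x84, x85} × {p1, p2, p3}}; |τ_{X×Y}| = 108.

Enumerate products U × V with U ∈ τ_X, V ∈ τ_Y (deduplicated):
  ∅ × ∅ = {} (∅)
  {x83} × {p1} = {(x83,p1)}
  {x83} × {p2} = {(x83,p2)}
  {x84} × {p1} = {(x84,p1)}
  {x84} × {p2} = {(x84,p2)}
  {x83} × {p1, p2} = {(x83,p1), (x83,p2)}
  {x83, x84} × {p1} = {(x83,p1), (x84,p1)}
  {x83, x85} × {p1} = {(x83,p1), (x85,p1)}
  {x83} × {p2, p3} = {(x83,p2), (x83,p3)}
  {x83, x84} × {p2} = {(x83,p2), (x84,p2)}
  {x83, x85} × {p2} = {(x83,p2), (x85,p2)}
  {x84} × {p1, p2} = {(x84,p1), (x84,p2)}
  {x84} × {p2, p3} = {(x84,p2), (x84,p3)}
  {x83} × {p1, p2, p3} = {(x83,p1), (x83,p2), (x83,p3)}
  {x83, x84, x85} × {p1} = {(x83,p1), (x84,p1), (x85,p1)}
  {x83, x84, x85} × {p2} = {(x83,p2), (x84,p2), (x85,p2)}
  {x84} × {p1, p2, p3} = {(x84,p1), (x84,p2), (x84,p3)}
  {x83, x84} × {p1, p2} = {(x83,p1), (x83,p2), (x84,p1), (x84,p2)}
  {x83, x85} × {p1, p2} = {(x83,p1), (x83,p2), (x85,p1), (x85,p2)}
  {x83, x84} × {p2, p3} = {(x83,p2), (x83,p3), (x84,p2), (x84,p3)}
  {x83, x85} × {p2, p3} = {(x83,p2), (x83,p3), (x85,p2), (x85,p3)}
  {x83, x84} × {p1, p2, p3} = {(x83,p1), (x83,p2), (x83,p3), (x84,p1), (x84,p2), (x84,p3)}
  {x83, x85} × {p1, p2, p3} = {(x83,p1), (x83,p2), (x83,p3), (x85,p1), (x85,p2), (x85,p3)}
  {x83, x84, x85} × {p1, p2} = {(x83,p1), (x83,p2), (x84,p1), (x84,p2), (x85,p1), (x85,p2)}
  {x83, x84, x85} × {p2, p3} = {(x83,p2), (x83,p3), (x84,p2), (x84,p3), (x85,p2), (x85,p3)}
  {x83, x84, x85} × {p1, p2, p3} = {(x83,p1), (x83,p2), (x83,p3), (x84,p1), (x84,p2), (x84,p3), (x85,p1), (x85,p2), (x85,p3)}
These 26 distinct sets form the basis B.
Close under arbitrary unions to get τ_{X×Y}; counting gives |τ_{X×Y}| = 108.


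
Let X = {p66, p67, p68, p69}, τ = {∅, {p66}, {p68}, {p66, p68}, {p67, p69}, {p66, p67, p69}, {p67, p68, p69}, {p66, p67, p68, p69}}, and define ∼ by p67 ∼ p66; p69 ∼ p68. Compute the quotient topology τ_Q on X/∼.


X/∼ = {[p66=p67], [p68=p69]}; |τ_Q| = 2.

Equivalence classes: [p66=p67], [p68=p69].
Quotient map π: X → X/∼ sends p66 ↦ [p66=p67], p67 ↦ [p66=p67], p68 ↦ [p68=p69], p69 ↦ [p68=p69].
For each subset V ⊆ X/∼, compute π^{-1}(V) ⊆ X and check whether π^{-1}(V) ∈ τ. V is open in τ_Q iff π^{-1}(V) ∈ τ.
  V = {}: π^{-1}(V) = ∅ ∈ τ ✓.
  V = {[p66=p67]}: π^{-1}(V) = {p66, p67} ∉ τ ✗.
  V = {[p68=p69]}: π^{-1}(V) = {p68, p69} ∉ τ ✗.
  V = {[p66=p67], [p68=p69]}: π^{-1}(V) = {p66, p67, p68, p69} ∈ τ ✓.
Open sets in the quotient: τ_Q = {{}, {[p66=p67], [p68=p69]}} (2 elements).


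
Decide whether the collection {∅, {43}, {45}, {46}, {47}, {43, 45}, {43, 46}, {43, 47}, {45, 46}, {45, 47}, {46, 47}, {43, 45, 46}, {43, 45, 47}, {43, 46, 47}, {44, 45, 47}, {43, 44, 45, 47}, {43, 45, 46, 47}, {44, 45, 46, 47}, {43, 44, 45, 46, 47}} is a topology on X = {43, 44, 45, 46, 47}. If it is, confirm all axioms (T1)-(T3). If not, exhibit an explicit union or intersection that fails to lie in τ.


τ is NOT a topology on X.

Axiom (T1): ∅ ∈ τ? Yes; X ∈ τ? Yes.
Axiom (T2/T3): check pairwise unions and intersections of members of τ.
Counterexample for (T2): {45} ∪ {46, 47} = {45, 46, 47} ∉ τ. Therefore τ is NOT a topology.


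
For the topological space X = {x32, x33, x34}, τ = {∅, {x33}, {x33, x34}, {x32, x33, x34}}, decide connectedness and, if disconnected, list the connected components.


(X, τ) is connected.

Find clopen sets (U ∈ τ with X ∖ U ∈ τ):
  U = ∅, X ∖ U = {x32, x33, x34} — both open, so U is clopen.
  U = {x32, x33, x34}, X ∖ U = ∅ — both open, so U is clopen.
Only trivial clopens (∅ and X) exist, so (X, τ) is connected.
Compute connected components by grouping points that agree on all clopens:
  component: {x32, x33, x34}


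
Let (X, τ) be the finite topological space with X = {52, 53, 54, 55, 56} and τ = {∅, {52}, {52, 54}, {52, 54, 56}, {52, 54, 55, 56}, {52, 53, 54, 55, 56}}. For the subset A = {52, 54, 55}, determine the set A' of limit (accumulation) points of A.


A' = {53, 54, 55, 56}

For each x ∈ X, list the open sets U ∈ τ with x ∈ U, then check whether U ∩ (A ∖ {x}) ≠ ∅ for every such U.
  x = 52: open {52} ∋ x has {52} ∩ (A ∖ {52}) = ∅, so x is NOT a limit point.
  x = 53: opens ∋ x are {52, 53, 54, 55, 56}; each meets A ∖ {53}, so x IS a limit point.
  x = 54: opens ∋ x are {52, 54}, {52, 54, 56}, {52, 54, 55, 56}, {52, 53, 54, 55, 56}; each meets A ∖ {54}, so x IS a limit point.
  x = 55: opens ∋ x are {52, 54, 55, 56}, {52, 53, 54, 55, 56}; each meets A ∖ {55}, so x IS a limit point.
  x = 56: opens ∋ x are {52, 54, 56}, {52, 54, 55, 56}, {52, 53, 54, 55, 56}; each meets A ∖ {56}, so x IS a limit point.
Collecting: A' = {53, 54, 55, 56}.


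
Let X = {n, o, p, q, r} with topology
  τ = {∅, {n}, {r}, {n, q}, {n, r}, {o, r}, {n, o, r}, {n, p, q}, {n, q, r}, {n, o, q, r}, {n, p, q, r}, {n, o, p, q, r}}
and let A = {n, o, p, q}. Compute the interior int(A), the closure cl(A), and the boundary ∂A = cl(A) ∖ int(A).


int(A) = {n, p, q}, cl(A) = {n, o, p, q}, ∂A = {o}.

Closed sets in (X, τ) are complements of opens:
  closed(X, τ) = {∅, {o}, {p}, {o, p}, {o, r}, {p, q}, {n, p, q}, {o, p, q}, {o, p, r}, {n, o, p, q}, {o, p, q, r}, {n, o, p, q, r}}.
int(A) = ⋃ {U ∈ τ : U ⊆ A}. Opens contained in A: ∅, {n}, {n, q}, {n, p, q}.
Taking the union of these: int(A) = {n, p, q}.
cl(A) = ⋂ {C closed : A ⊆ C}. Closed sets containing A: {n, o, p, q}, {n, o, p, q, r}.
Intersecting these: cl(A) = {n, o, p, q}.
∂A = cl(A) ∖ int(A) = {n, o, p, q} ∖ {n, p, q} = {o}.


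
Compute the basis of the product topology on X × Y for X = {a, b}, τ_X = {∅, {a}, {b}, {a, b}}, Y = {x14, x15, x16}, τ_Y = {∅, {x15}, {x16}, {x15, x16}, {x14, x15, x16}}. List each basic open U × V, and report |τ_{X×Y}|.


Basis B = {∅ × ∅, {a} × {x15}, {a} × {x16}, {b} × {x15}, {b} × {x16}, {a} × {x15, x16}, {a, b} × {x15}, {a, b} × {x16}, {b} × {x15, x16}, {a} × {x14, x15, x16}, {b} × {x14, x15, x16}, {a, b} × {x15, x16}, {a, b} × {x14, x15, x16}}; |τ_{X×Y}| = 25.

Enumerate products U × V with U ∈ τ_X, V ∈ τ_Y (deduplicated):
  ∅ × ∅ = {} (∅)
  {a} × {x15} = {(a,x15)}
  {a} × {x16} = {(a,x16)}
  {b} × {x15} = {(b,x15)}
  {b} × {x16} = {(b,x16)}
  {a} × {x15, x16} = {(a,x15), (a,x16)}
  {a, b} × {x15} = {(a,x15), (b,x15)}
  {a, b} × {x16} = {(a,x16), (b,x16)}
  {b} × {x15, x16} = {(b,x15), (b,x16)}
  {a} × {x14, x15, x16} = {(a,x14), (a,x15), (a,x16)}
  {b} × {x14, x15, x16} = {(b,x14), (b,x15), (b,x16)}
  {a, b} × {x15, x16} = {(a,x15), (a,x16), (b,x15), (b,x16)}
  {a, b} × {x14, x15, x16} = {(a,x14), (a,x15), (a,x16), (b,x14), (b,x15), (b,x16)}
These 13 distinct sets form the basis B.
Close under arbitrary unions to get τ_{X×Y}; counting gives |τ_{X×Y}| = 25.


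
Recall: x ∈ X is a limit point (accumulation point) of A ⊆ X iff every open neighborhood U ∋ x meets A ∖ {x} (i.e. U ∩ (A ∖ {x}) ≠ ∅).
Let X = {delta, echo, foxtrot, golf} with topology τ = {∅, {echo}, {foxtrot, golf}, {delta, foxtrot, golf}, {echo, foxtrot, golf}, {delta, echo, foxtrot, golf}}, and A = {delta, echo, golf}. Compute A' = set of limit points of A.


A' = {delta, foxtrot}

For each x ∈ X, list the open sets U ∈ τ with x ∈ U, then check whether U ∩ (A ∖ {x}) ≠ ∅ for every such U.
  x = delta: opens ∋ x are {delta, foxtrot, golf}, {delta, echo, foxtrot, golf}; each meets A ∖ {delta}, so x IS a limit point.
  x = echo: open {echo} ∋ x has {echo} ∩ (A ∖ {echo}) = ∅, so x is NOT a limit point.
  x = foxtrot: opens ∋ x are {foxtrot, golf}, {delta, foxtrot, golf}, {echo, foxtrot, golf}, {delta, echo, foxtrot, golf}; each meets A ∖ {foxtrot}, so x IS a limit point.
  x = golf: open {foxtrot, golf} ∋ x has {foxtrot, golf} ∩ (A ∖ {golf}) = ∅, so x is NOT a limit point.
Collecting: A' = {delta, foxtrot}.


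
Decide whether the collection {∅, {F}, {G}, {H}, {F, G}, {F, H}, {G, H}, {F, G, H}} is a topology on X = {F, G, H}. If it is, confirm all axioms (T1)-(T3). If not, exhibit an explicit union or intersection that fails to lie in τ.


τ IS a topology on X.

Axiom (T1): ∅ ∈ τ? Yes; X ∈ τ? Yes.
Axiom (T2/T3): check pairwise unions and intersections of members of τ.
All pairwise intersections and unions checked — each lies in τ. Therefore τ satisfies (T1), (T2), (T3): it IS a topology on X.


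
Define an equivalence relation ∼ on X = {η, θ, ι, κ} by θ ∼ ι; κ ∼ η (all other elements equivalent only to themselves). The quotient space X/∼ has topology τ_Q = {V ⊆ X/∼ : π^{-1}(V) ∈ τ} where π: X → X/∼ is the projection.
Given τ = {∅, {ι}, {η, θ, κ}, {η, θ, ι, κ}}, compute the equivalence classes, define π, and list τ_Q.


X/∼ = {[η=κ], [θ=ι]}; |τ_Q| = 2.

Equivalence classes: [η=κ], [θ=ι].
Quotient map π: X → X/∼ sends η ↦ [η=κ], θ ↦ [θ=ι], ι ↦ [θ=ι], κ ↦ [η=κ].
For each subset V ⊆ X/∼, compute π^{-1}(V) ⊆ X and check whether π^{-1}(V) ∈ τ. V is open in τ_Q iff π^{-1}(V) ∈ τ.
  V = {}: π^{-1}(V) = ∅ ∈ τ ✓.
  V = {[η=κ]}: π^{-1}(V) = {η, κ} ∉ τ ✗.
  V = {[θ=ι]}: π^{-1}(V) = {θ, ι} ∉ τ ✗.
  V = {[η=κ], [θ=ι]}: π^{-1}(V) = {η, θ, ι, κ} ∈ τ ✓.
Open sets in the quotient: τ_Q = {{}, {[η=κ], [θ=ι]}} (2 elements).
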